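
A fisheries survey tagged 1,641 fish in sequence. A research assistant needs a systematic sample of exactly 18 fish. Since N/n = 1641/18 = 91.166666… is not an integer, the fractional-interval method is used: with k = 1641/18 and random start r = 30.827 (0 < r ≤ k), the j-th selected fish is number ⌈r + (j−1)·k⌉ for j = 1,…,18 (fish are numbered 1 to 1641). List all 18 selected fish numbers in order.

31, 122, 214, 305, 396, 487, 578, 669, 761, 852, 943, 1034, 1125, 1216, 1308, 1399, 1490, 1581

j=1: r + 0k = 30.827 → ⌈·⌉ = 31
j=2: r + 1k = 121.993666… → ⌈·⌉ = 122
j=3: r + 2k = 213.160333… → ⌈·⌉ = 214
j=4: r + 3k = 304.327 → ⌈·⌉ = 305
j=5: r + 4k = 395.493666… → ⌈·⌉ = 396
j=6: r + 5k = 486.660333… → ⌈·⌉ = 487
j=7: r + 6k = 577.827 → ⌈·⌉ = 578
j=8: r + 7k = 668.993666… → ⌈·⌉ = 669
j=9: r + 8k = 760.160333… → ⌈·⌉ = 761
j=10: r + 9k = 851.327 → ⌈·⌉ = 852
j=11: r + 10k = 942.493666… → ⌈·⌉ = 943
j=12: r + 11k = 1033.660333… → ⌈·⌉ = 1034
j=13: r + 12k = 1124.827 → ⌈·⌉ = 1125
j=14: r + 13k = 1215.993666… → ⌈·⌉ = 1216
j=15: r + 14k = 1307.160333… → ⌈·⌉ = 1308
j=16: r + 15k = 1398.327 → ⌈·⌉ = 1399
j=17: r + 16k = 1489.493666… → ⌈·⌉ = 1490
j=18: r + 17k = 1580.660333… → ⌈·⌉ = 1581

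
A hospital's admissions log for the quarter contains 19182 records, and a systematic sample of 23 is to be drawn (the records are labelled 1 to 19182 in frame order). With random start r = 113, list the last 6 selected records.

k = N/n = 19182/23 = 834
18th selection = 113 + 17×834 = 14291
19th: 14291 + 834 = 15125
20th: 15125 + 834 = 15959
21st: 15959 + 834 = 16793
22nd: 16793 + 834 = 17627
23rd: 17627 + 834 = 18461

14291, 15125, 15959, 16793, 17627, 18461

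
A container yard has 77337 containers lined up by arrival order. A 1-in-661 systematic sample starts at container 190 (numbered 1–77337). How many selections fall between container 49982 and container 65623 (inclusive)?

23

k = 661
First selection ≥ 49982: 190 + ⌈(49982−190)/661⌉·661 = 190 + 76×661 = 50426
Last selection ≤ 65623: 190 + ⌊(65623−190)/661⌋·661 = 190 + 98×661 = 64968
Count = 98 − 76 + 1 = 23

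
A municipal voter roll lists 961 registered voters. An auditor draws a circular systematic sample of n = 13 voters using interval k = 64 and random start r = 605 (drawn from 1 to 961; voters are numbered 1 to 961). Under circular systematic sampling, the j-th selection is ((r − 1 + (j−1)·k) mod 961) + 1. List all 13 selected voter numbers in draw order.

Selection 1: 605
Selection 2: 605 + 64 = 669
Selection 3: 669 + 64 = 733
Selection 4: 733 + 64 = 797
Selection 5: 797 + 64 = 861
Selection 6: 861 + 64 = 925
Selection 7: 925 + 64 = 989 → 989 − 961 = 28
Selection 8: 28 + 64 = 92
Selection 9: 92 + 64 = 156
Selection 10: 156 + 64 = 220
Selection 11: 220 + 64 = 284
Selection 12: 284 + 64 = 348
Selection 13: 348 + 64 = 412

605, 669, 733, 797, 861, 925, 28, 92, 156, 220, 284, 348, 412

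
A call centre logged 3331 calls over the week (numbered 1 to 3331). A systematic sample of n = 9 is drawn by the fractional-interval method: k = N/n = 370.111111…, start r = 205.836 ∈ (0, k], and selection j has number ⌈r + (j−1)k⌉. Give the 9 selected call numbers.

206, 576, 947, 1317, 1687, 2057, 2427, 2797, 3167

j=1: r + 0k = 205.836 → ⌈·⌉ = 206
j=2: r + 1k = 575.947111… → ⌈·⌉ = 576
j=3: r + 2k = 946.058222… → ⌈·⌉ = 947
j=4: r + 3k = 1316.169333… → ⌈·⌉ = 1317
j=5: r + 4k = 1686.280444… → ⌈·⌉ = 1687
j=6: r + 5k = 2056.391555… → ⌈·⌉ = 2057
j=7: r + 6k = 2426.502666… → ⌈·⌉ = 2427
j=8: r + 7k = 2796.613777… → ⌈·⌉ = 2797
j=9: r + 8k = 3166.724888… → ⌈·⌉ = 3167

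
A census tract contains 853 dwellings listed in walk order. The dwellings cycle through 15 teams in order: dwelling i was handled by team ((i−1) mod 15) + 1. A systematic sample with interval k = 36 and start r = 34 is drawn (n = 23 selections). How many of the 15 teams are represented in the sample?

5

Consecutive selections differ by k = 36, so their team numbers differ by 36 mod 15 = 6.
gcd(36, 15) = 3, so the sample visits 15/3 = 5 distinct residues mod 15.
Start 34 is team 4; the teams hit are 1, 4, 7, 10, 13.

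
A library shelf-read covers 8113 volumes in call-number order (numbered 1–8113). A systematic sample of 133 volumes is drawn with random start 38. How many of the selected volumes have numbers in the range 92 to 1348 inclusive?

21

k = 8113/133 = 61
First selection ≥ 92: 38 + ⌈(92−38)/61⌉·61 = 38 + 1×61 = 99
Last selection ≤ 1348: 38 + ⌊(1348−38)/61⌋·61 = 38 + 21×61 = 1319
Count = 21 − 1 + 1 = 21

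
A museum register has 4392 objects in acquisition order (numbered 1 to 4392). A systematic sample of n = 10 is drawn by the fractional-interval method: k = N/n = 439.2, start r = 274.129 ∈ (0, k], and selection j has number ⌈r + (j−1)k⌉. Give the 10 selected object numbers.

275, 714, 1153, 1592, 2031, 2471, 2910, 3349, 3788, 4227

j=1: r + 0k = 274.129 → ⌈·⌉ = 275
j=2: r + 1k = 713.329 → ⌈·⌉ = 714
j=3: r + 2k = 1152.529 → ⌈·⌉ = 1153
j=4: r + 3k = 1591.729 → ⌈·⌉ = 1592
j=5: r + 4k = 2030.929 → ⌈·⌉ = 2031
j=6: r + 5k = 2470.129 → ⌈·⌉ = 2471
j=7: r + 6k = 2909.329 → ⌈·⌉ = 2910
j=8: r + 7k = 3348.529 → ⌈·⌉ = 3349
j=9: r + 8k = 3787.729 → ⌈·⌉ = 3788
j=10: r + 9k = 4226.929 → ⌈·⌉ = 4227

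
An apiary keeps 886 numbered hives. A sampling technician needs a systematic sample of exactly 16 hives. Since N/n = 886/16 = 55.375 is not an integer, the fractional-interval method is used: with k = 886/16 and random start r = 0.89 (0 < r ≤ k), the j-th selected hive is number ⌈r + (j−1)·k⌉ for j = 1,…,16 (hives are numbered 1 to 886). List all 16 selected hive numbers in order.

1, 57, 112, 168, 223, 278, 334, 389, 444, 500, 555, 611, 666, 721, 777, 832

j=1: r + 0k = 0.89 → ⌈·⌉ = 1
j=2: r + 1k = 56.265 → ⌈·⌉ = 57
j=3: r + 2k = 111.64 → ⌈·⌉ = 112
j=4: r + 3k = 167.015 → ⌈·⌉ = 168
j=5: r + 4k = 222.39 → ⌈·⌉ = 223
j=6: r + 5k = 277.765 → ⌈·⌉ = 278
j=7: r + 6k = 333.14 → ⌈·⌉ = 334
j=8: r + 7k = 388.515 → ⌈·⌉ = 389
j=9: r + 8k = 443.89 → ⌈·⌉ = 444
j=10: r + 9k = 499.265 → ⌈·⌉ = 500
j=11: r + 10k = 554.64 → ⌈·⌉ = 555
j=12: r + 11k = 610.015 → ⌈·⌉ = 611
j=13: r + 12k = 665.39 → ⌈·⌉ = 666
j=14: r + 13k = 720.765 → ⌈·⌉ = 721
j=15: r + 14k = 776.14 → ⌈·⌉ = 777
j=16: r + 15k = 831.515 → ⌈·⌉ = 832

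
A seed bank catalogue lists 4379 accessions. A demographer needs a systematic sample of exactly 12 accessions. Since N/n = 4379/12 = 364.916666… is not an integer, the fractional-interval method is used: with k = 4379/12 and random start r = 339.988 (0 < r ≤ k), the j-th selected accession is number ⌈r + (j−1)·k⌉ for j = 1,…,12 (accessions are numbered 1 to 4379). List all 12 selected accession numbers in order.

340, 705, 1070, 1435, 1800, 2165, 2530, 2895, 3260, 3625, 3990, 4355

j=1: r + 0k = 339.988 → ⌈·⌉ = 340
j=2: r + 1k = 704.904666… → ⌈·⌉ = 705
j=3: r + 2k = 1069.821333… → ⌈·⌉ = 1070
j=4: r + 3k = 1434.738 → ⌈·⌉ = 1435
j=5: r + 4k = 1799.654666… → ⌈·⌉ = 1800
j=6: r + 5k = 2164.571333… → ⌈·⌉ = 2165
j=7: r + 6k = 2529.488 → ⌈·⌉ = 2530
j=8: r + 7k = 2894.404666… → ⌈·⌉ = 2895
j=9: r + 8k = 3259.321333… → ⌈·⌉ = 3260
j=10: r + 9k = 3624.238 → ⌈·⌉ = 3625
j=11: r + 10k = 3989.154666… → ⌈·⌉ = 3990
j=12: r + 11k = 4354.071333… → ⌈·⌉ = 4355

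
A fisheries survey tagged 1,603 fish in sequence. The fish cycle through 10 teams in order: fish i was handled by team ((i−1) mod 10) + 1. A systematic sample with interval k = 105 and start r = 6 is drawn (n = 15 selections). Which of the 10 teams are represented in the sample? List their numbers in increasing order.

1, 6

Consecutive selections differ by k = 105, so their team numbers differ by 105 mod 10 = 5.
gcd(105, 10) = 5, so the sample visits 10/5 = 2 distinct residues mod 10.
Start 6 is team 6; the teams hit are 1, 6.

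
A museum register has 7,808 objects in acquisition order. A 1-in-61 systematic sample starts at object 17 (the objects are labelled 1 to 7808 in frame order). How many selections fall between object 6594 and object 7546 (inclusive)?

k = 61
First selection ≥ 6594: 17 + ⌈(6594−17)/61⌉·61 = 17 + 108×61 = 6605
Last selection ≤ 7546: 17 + ⌊(7546−17)/61⌋·61 = 17 + 123×61 = 7520
Count = 123 − 108 + 1 = 16

16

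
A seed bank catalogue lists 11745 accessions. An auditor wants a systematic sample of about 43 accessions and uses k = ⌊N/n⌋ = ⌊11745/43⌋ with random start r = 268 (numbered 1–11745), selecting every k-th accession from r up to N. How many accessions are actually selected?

k = ⌊11745/43⌋ = 273
Achieved size = ⌊(11745 − 268)/273⌋ + 1 = ⌊11477/273⌋ + 1 = 42 + 1 = 43
(last selection: 268 + 42×273 = 11734 ≤ 11745; next would be 12007 > 11745)

43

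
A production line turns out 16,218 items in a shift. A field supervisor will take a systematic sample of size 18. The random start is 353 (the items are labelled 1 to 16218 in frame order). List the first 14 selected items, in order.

353, 1254, 2155, 3056, 3957, 4858, 5759, 6660, 7561, 8462, 9363, 10264, 11165, 12066

k = N/n = 16218/18 = 901
item 1: 353
item 2: 353 + 901 = 1254
item 3: 1254 + 901 = 2155
item 4: 2155 + 901 = 3056
item 5: 3056 + 901 = 3957
item 6: 3957 + 901 = 4858
item 7: 4858 + 901 = 5759
item 8: 5759 + 901 = 6660
item 9: 6660 + 901 = 7561
item 10: 7561 + 901 = 8462
item 11: 8462 + 901 = 9363
item 12: 9363 + 901 = 10264
item 13: 10264 + 901 = 11165
item 14: 11165 + 901 = 12066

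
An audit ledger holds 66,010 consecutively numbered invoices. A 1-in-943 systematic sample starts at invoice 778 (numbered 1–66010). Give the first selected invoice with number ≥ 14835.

k = 943
Steps past start: ⌈(14835 − 778)/943⌉ = ⌈14057/943⌉ = 15
Selected invoice: 778 + 15×943 = 14923

14923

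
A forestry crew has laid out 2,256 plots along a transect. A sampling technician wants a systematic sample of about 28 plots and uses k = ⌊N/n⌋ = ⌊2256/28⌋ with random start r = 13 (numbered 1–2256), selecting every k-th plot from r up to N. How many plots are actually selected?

k = ⌊2256/28⌋ = 80
Achieved size = ⌊(2256 − 13)/80⌋ + 1 = ⌊2243/80⌋ + 1 = 28 + 1 = 29
(last selection: 13 + 28×80 = 2253 ≤ 2256; next would be 2333 > 2256)

29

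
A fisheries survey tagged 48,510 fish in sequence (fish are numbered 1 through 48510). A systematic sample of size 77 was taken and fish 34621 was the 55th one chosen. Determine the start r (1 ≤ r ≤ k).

601

k = 48510/77 = 630
r = 34621 − (55−1)×630 = 34621 − 34020 = 601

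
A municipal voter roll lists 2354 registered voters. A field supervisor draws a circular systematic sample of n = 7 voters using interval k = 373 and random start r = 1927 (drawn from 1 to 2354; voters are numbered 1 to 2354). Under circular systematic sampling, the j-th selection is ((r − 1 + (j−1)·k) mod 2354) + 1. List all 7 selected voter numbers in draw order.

1927, 2300, 319, 692, 1065, 1438, 1811

Selection 1: 1927
Selection 2: 1927 + 373 = 2300
Selection 3: 2300 + 373 = 2673 → 2673 − 2354 = 319
Selection 4: 319 + 373 = 692
Selection 5: 692 + 373 = 1065
Selection 6: 1065 + 373 = 1438
Selection 7: 1438 + 373 = 1811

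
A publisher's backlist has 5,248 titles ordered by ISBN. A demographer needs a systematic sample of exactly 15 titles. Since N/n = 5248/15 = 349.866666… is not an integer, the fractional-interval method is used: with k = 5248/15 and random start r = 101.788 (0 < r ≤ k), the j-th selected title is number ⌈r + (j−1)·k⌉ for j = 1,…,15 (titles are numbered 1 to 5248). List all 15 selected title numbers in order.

102, 452, 802, 1152, 1502, 1852, 2201, 2551, 2901, 3251, 3601, 3951, 4301, 4651, 5000

j=1: r + 0k = 101.788 → ⌈·⌉ = 102
j=2: r + 1k = 451.654666… → ⌈·⌉ = 452
j=3: r + 2k = 801.521333… → ⌈·⌉ = 802
j=4: r + 3k = 1151.388 → ⌈·⌉ = 1152
j=5: r + 4k = 1501.254666… → ⌈·⌉ = 1502
j=6: r + 5k = 1851.121333… → ⌈·⌉ = 1852
j=7: r + 6k = 2200.988 → ⌈·⌉ = 2201
j=8: r + 7k = 2550.854666… → ⌈·⌉ = 2551
j=9: r + 8k = 2900.721333… → ⌈·⌉ = 2901
j=10: r + 9k = 3250.588 → ⌈·⌉ = 3251
j=11: r + 10k = 3600.454666… → ⌈·⌉ = 3601
j=12: r + 11k = 3950.321333… → ⌈·⌉ = 3951
j=13: r + 12k = 4300.188 → ⌈·⌉ = 4301
j=14: r + 13k = 4650.054666… → ⌈·⌉ = 4651
j=15: r + 14k = 4999.921333… → ⌈·⌉ = 5000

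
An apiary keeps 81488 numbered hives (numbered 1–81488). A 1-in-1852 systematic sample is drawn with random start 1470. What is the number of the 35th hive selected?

64438

k = 1852
35th selection = r + (35−1)·k = 1470 + 34×1852 = 1470 + 62968 = 64438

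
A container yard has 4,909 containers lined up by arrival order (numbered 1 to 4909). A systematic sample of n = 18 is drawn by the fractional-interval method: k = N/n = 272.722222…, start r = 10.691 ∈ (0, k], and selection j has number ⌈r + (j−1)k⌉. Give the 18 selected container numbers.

j=1: r + 0k = 10.691 → ⌈·⌉ = 11
j=2: r + 1k = 283.413222… → ⌈·⌉ = 284
j=3: r + 2k = 556.135444… → ⌈·⌉ = 557
j=4: r + 3k = 828.857666… → ⌈·⌉ = 829
j=5: r + 4k = 1101.579888… → ⌈·⌉ = 1102
j=6: r + 5k = 1374.302111… → ⌈·⌉ = 1375
j=7: r + 6k = 1647.024333… → ⌈·⌉ = 1648
j=8: r + 7k = 1919.746555… → ⌈·⌉ = 1920
j=9: r + 8k = 2192.468777… → ⌈·⌉ = 2193
j=10: r + 9k = 2465.191 → ⌈·⌉ = 2466
j=11: r + 10k = 2737.913222… → ⌈·⌉ = 2738
j=12: r + 11k = 3010.635444… → ⌈·⌉ = 3011
j=13: r + 12k = 3283.357666… → ⌈·⌉ = 3284
j=14: r + 13k = 3556.079888… → ⌈·⌉ = 3557
j=15: r + 14k = 3828.802111… → ⌈·⌉ = 3829
j=16: r + 15k = 4101.524333… → ⌈·⌉ = 4102
j=17: r + 16k = 4374.246555… → ⌈·⌉ = 4375
j=18: r + 17k = 4646.968777… → ⌈·⌉ = 4647

11, 284, 557, 829, 1102, 1375, 1648, 1920, 2193, 2466, 2738, 3011, 3284, 3557, 3829, 4102, 4375, 4647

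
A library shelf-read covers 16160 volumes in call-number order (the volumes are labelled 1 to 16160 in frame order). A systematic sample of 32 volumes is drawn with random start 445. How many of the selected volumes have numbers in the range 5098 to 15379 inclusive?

20

k = 16160/32 = 505
First selection ≥ 5098: 445 + ⌈(5098−445)/505⌉·505 = 445 + 10×505 = 5495
Last selection ≤ 15379: 445 + ⌊(15379−445)/505⌋·505 = 445 + 29×505 = 15090
Count = 29 − 10 + 1 = 20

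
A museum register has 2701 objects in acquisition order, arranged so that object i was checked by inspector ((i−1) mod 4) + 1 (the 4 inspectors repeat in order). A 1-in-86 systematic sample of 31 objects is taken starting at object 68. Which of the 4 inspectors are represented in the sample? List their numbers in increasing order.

2, 4

Consecutive selections differ by k = 86, so their inspector numbers differ by 86 mod 4 = 2.
gcd(86, 4) = 2, so the sample visits 4/2 = 2 distinct residues mod 4.
Start 68 is inspector 4; the inspectors hit are 2, 4.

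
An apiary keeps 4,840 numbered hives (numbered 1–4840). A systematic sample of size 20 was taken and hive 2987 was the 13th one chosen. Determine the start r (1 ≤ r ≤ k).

k = 4840/20 = 242
r = 2987 − (13−1)×242 = 2987 − 2904 = 83

83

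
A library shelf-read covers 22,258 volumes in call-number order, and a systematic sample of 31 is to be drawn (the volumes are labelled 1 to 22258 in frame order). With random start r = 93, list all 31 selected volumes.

93, 811, 1529, 2247, 2965, 3683, 4401, 5119, 5837, 6555, 7273, 7991, 8709, 9427, 10145, 10863, 11581, 12299, 13017, 13735, 14453, 15171, 15889, 16607, 17325, 18043, 18761, 19479, 20197, 20915, 21633

k = N/n = 22258/31 = 718
volume 1: 93
volume 2: 93 + 718 = 811
volume 3: 811 + 718 = 1529
volume 4: 1529 + 718 = 2247
volume 5: 2247 + 718 = 2965
volume 6: 2965 + 718 = 3683
volume 7: 3683 + 718 = 4401
volume 8: 4401 + 718 = 5119
volume 9: 5119 + 718 = 5837
volume 10: 5837 + 718 = 6555
volume 11: 6555 + 718 = 7273
volume 12: 7273 + 718 = 7991
volume 13: 7991 + 718 = 8709
volume 14: 8709 + 718 = 9427
volume 15: 9427 + 718 = 10145
volume 16: 10145 + 718 = 10863
volume 17: 10863 + 718 = 11581
volume 18: 11581 + 718 = 12299
volume 19: 12299 + 718 = 13017
volume 20: 13017 + 718 = 13735
volume 21: 13735 + 718 = 14453
volume 22: 14453 + 718 = 15171
volume 23: 15171 + 718 = 15889
volume 24: 15889 + 718 = 16607
volume 25: 16607 + 718 = 17325
volume 26: 17325 + 718 = 18043
volume 27: 18043 + 718 = 18761
volume 28: 18761 + 718 = 19479
volume 29: 19479 + 718 = 20197
volume 30: 20197 + 718 = 20915
volume 31: 20915 + 718 = 21633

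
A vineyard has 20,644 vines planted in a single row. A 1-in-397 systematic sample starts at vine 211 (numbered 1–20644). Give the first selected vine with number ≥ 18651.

18870

k = 397
Steps past start: ⌈(18651 − 211)/397⌉ = ⌈18440/397⌉ = 47
Selected vine: 211 + 47×397 = 18870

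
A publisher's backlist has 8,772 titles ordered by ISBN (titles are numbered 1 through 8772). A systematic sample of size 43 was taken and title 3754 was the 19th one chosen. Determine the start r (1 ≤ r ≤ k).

82

k = 8772/43 = 204
r = 3754 − (19−1)×204 = 3754 − 3672 = 82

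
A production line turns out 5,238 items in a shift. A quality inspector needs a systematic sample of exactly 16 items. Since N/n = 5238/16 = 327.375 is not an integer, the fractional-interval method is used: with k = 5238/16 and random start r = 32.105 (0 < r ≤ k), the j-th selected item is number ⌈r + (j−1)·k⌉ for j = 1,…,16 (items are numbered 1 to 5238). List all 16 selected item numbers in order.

33, 360, 687, 1015, 1342, 1669, 1997, 2324, 2652, 2979, 3306, 3634, 3961, 4288, 4616, 4943

j=1: r + 0k = 32.105 → ⌈·⌉ = 33
j=2: r + 1k = 359.48 → ⌈·⌉ = 360
j=3: r + 2k = 686.855 → ⌈·⌉ = 687
j=4: r + 3k = 1014.23 → ⌈·⌉ = 1015
j=5: r + 4k = 1341.605 → ⌈·⌉ = 1342
j=6: r + 5k = 1668.98 → ⌈·⌉ = 1669
j=7: r + 6k = 1996.355 → ⌈·⌉ = 1997
j=8: r + 7k = 2323.73 → ⌈·⌉ = 2324
j=9: r + 8k = 2651.105 → ⌈·⌉ = 2652
j=10: r + 9k = 2978.48 → ⌈·⌉ = 2979
j=11: r + 10k = 3305.855 → ⌈·⌉ = 3306
j=12: r + 11k = 3633.23 → ⌈·⌉ = 3634
j=13: r + 12k = 3960.605 → ⌈·⌉ = 3961
j=14: r + 13k = 4287.98 → ⌈·⌉ = 4288
j=15: r + 14k = 4615.355 → ⌈·⌉ = 4616
j=16: r + 15k = 4942.73 → ⌈·⌉ = 4943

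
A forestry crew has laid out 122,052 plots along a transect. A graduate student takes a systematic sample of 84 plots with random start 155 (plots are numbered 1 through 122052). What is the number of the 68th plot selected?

97506

k = 122052/84 = 1453
68th selection = r + (68−1)·k = 155 + 67×1453 = 155 + 97351 = 97506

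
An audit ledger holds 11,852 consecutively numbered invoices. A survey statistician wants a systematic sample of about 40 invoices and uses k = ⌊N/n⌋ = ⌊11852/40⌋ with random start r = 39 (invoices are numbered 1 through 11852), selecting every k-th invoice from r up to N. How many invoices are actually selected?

k = ⌊11852/40⌋ = 296
Achieved size = ⌊(11852 − 39)/296⌋ + 1 = ⌊11813/296⌋ + 1 = 39 + 1 = 40
(last selection: 39 + 39×296 = 11583 ≤ 11852; next would be 11879 > 11852)

40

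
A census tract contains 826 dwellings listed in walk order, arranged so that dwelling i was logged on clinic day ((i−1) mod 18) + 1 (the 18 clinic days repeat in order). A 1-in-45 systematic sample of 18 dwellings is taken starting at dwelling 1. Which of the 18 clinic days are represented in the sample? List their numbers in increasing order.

Consecutive selections differ by k = 45, so their clinic day numbers differ by 45 mod 18 = 9.
gcd(45, 18) = 9, so the sample visits 18/9 = 2 distinct residues mod 18.
Start 1 is clinic day 1; the clinic days hit are 1, 10.

1, 10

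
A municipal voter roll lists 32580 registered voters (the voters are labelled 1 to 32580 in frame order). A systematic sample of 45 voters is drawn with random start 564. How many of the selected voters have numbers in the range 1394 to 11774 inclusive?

k = 32580/45 = 724
First selection ≥ 1394: 564 + ⌈(1394−564)/724⌉·724 = 564 + 2×724 = 2012
Last selection ≤ 11774: 564 + ⌊(11774−564)/724⌋·724 = 564 + 15×724 = 11424
Count = 15 − 2 + 1 = 14

14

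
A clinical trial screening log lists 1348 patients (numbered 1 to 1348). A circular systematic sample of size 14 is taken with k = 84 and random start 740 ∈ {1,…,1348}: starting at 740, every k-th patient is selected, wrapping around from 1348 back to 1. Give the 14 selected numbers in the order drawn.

Selection 1: 740
Selection 2: 740 + 84 = 824
Selection 3: 824 + 84 = 908
Selection 4: 908 + 84 = 992
Selection 5: 992 + 84 = 1076
Selection 6: 1076 + 84 = 1160
Selection 7: 1160 + 84 = 1244
Selection 8: 1244 + 84 = 1328
Selection 9: 1328 + 84 = 1412 → 1412 − 1348 = 64
Selection 10: 64 + 84 = 148
Selection 11: 148 + 84 = 232
Selection 12: 232 + 84 = 316
Selection 13: 316 + 84 = 400
Selection 14: 400 + 84 = 484

740, 824, 908, 992, 1076, 1160, 1244, 1328, 64, 148, 232, 316, 400, 484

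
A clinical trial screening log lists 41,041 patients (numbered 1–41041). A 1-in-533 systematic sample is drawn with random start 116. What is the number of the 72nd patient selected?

k = 533
72nd selection = r + (72−1)·k = 116 + 71×533 = 116 + 37843 = 37959

37959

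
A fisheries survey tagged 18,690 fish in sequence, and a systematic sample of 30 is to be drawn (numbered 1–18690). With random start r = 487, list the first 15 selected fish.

k = N/n = 18690/30 = 623
fish 1: 487
fish 2: 487 + 623 = 1110
fish 3: 1110 + 623 = 1733
fish 4: 1733 + 623 = 2356
fish 5: 2356 + 623 = 2979
fish 6: 2979 + 623 = 3602
fish 7: 3602 + 623 = 4225
fish 8: 4225 + 623 = 4848
fish 9: 4848 + 623 = 5471
fish 10: 5471 + 623 = 6094
fish 11: 6094 + 623 = 6717
fish 12: 6717 + 623 = 7340
fish 13: 7340 + 623 = 7963
fish 14: 7963 + 623 = 8586
fish 15: 8586 + 623 = 9209

487, 1110, 1733, 2356, 2979, 3602, 4225, 4848, 5471, 6094, 6717, 7340, 7963, 8586, 9209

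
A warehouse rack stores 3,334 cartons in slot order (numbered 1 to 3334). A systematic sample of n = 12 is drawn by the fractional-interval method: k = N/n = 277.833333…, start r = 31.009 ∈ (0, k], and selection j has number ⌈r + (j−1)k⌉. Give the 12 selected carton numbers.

j=1: r + 0k = 31.009 → ⌈·⌉ = 32
j=2: r + 1k = 308.842333… → ⌈·⌉ = 309
j=3: r + 2k = 586.675666… → ⌈·⌉ = 587
j=4: r + 3k = 864.509 → ⌈·⌉ = 865
j=5: r + 4k = 1142.342333… → ⌈·⌉ = 1143
j=6: r + 5k = 1420.175666… → ⌈·⌉ = 1421
j=7: r + 6k = 1698.009 → ⌈·⌉ = 1699
j=8: r + 7k = 1975.842333… → ⌈·⌉ = 1976
j=9: r + 8k = 2253.675666… → ⌈·⌉ = 2254
j=10: r + 9k = 2531.509 → ⌈·⌉ = 2532
j=11: r + 10k = 2809.342333… → ⌈·⌉ = 2810
j=12: r + 11k = 3087.175666… → ⌈·⌉ = 3088

32, 309, 587, 865, 1143, 1421, 1699, 1976, 2254, 2532, 2810, 3088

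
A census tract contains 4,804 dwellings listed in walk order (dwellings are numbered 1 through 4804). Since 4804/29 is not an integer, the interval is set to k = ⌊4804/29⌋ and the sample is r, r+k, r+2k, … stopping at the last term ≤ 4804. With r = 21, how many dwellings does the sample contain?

k = ⌊4804/29⌋ = 165
Achieved size = ⌊(4804 − 21)/165⌋ + 1 = ⌊4783/165⌋ + 1 = 28 + 1 = 29
(last selection: 21 + 28×165 = 4641 ≤ 4804; next would be 4806 > 4804)

29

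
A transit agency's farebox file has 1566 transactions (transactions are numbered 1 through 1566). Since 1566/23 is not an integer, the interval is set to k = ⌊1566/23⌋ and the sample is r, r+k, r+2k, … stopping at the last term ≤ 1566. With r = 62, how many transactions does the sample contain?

23

k = ⌊1566/23⌋ = 68
Achieved size = ⌊(1566 − 62)/68⌋ + 1 = ⌊1504/68⌋ + 1 = 22 + 1 = 23
(last selection: 62 + 22×68 = 1558 ≤ 1566; next would be 1626 > 1566)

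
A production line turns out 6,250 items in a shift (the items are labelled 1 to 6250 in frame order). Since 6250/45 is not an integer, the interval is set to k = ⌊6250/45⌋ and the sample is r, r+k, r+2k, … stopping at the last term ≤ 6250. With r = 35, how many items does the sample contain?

k = ⌊6250/45⌋ = 138
Achieved size = ⌊(6250 − 35)/138⌋ + 1 = ⌊6215/138⌋ + 1 = 45 + 1 = 46
(last selection: 35 + 45×138 = 6245 ≤ 6250; next would be 6383 > 6250)

46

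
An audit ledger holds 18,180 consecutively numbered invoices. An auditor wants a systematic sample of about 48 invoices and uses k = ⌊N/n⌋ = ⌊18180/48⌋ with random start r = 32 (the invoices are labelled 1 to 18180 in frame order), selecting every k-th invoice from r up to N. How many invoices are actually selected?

49

k = ⌊18180/48⌋ = 378
Achieved size = ⌊(18180 − 32)/378⌋ + 1 = ⌊18148/378⌋ + 1 = 48 + 1 = 49
(last selection: 32 + 48×378 = 18176 ≤ 18180; next would be 18554 > 18180)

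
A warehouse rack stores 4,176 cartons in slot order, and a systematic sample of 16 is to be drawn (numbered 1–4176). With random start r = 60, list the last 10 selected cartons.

1626, 1887, 2148, 2409, 2670, 2931, 3192, 3453, 3714, 3975

k = N/n = 4176/16 = 261
7th selection = 60 + 6×261 = 1626
8th: 1626 + 261 = 1887
9th: 1887 + 261 = 2148
10th: 2148 + 261 = 2409
11th: 2409 + 261 = 2670
12th: 2670 + 261 = 2931
13th: 2931 + 261 = 3192
14th: 3192 + 261 = 3453
15th: 3453 + 261 = 3714
16th: 3714 + 261 = 3975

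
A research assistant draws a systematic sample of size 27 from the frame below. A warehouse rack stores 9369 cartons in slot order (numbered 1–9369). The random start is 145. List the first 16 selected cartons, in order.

145, 492, 839, 1186, 1533, 1880, 2227, 2574, 2921, 3268, 3615, 3962, 4309, 4656, 5003, 5350

k = N/n = 9369/27 = 347
carton 1: 145
carton 2: 145 + 347 = 492
carton 3: 492 + 347 = 839
carton 4: 839 + 347 = 1186
carton 5: 1186 + 347 = 1533
carton 6: 1533 + 347 = 1880
carton 7: 1880 + 347 = 2227
carton 8: 2227 + 347 = 2574
carton 9: 2574 + 347 = 2921
carton 10: 2921 + 347 = 3268
carton 11: 3268 + 347 = 3615
carton 12: 3615 + 347 = 3962
carton 13: 3962 + 347 = 4309
carton 14: 4309 + 347 = 4656
carton 15: 4656 + 347 = 5003
carton 16: 5003 + 347 = 5350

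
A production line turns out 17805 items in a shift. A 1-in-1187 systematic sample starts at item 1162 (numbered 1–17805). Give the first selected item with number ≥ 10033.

k = 1187
Steps past start: ⌈(10033 − 1162)/1187⌉ = ⌈8871/1187⌉ = 8
Selected item: 1162 + 8×1187 = 10658

10658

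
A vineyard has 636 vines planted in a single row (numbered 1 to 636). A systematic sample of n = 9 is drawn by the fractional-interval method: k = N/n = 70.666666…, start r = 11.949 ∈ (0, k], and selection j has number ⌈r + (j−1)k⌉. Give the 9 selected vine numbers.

j=1: r + 0k = 11.949 → ⌈·⌉ = 12
j=2: r + 1k = 82.615666… → ⌈·⌉ = 83
j=3: r + 2k = 153.282333… → ⌈·⌉ = 154
j=4: r + 3k = 223.949 → ⌈·⌉ = 224
j=5: r + 4k = 294.615666… → ⌈·⌉ = 295
j=6: r + 5k = 365.282333… → ⌈·⌉ = 366
j=7: r + 6k = 435.949 → ⌈·⌉ = 436
j=8: r + 7k = 506.615666… → ⌈·⌉ = 507
j=9: r + 8k = 577.282333… → ⌈·⌉ = 578

12, 83, 154, 224, 295, 366, 436, 507, 578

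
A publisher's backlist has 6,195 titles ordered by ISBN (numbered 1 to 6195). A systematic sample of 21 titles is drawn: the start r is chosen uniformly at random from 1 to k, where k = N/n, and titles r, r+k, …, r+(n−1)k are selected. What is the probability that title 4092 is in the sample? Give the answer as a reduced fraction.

k = 6195/21 = 295.
Title 4092 is selected iff r ≡ 4092 (mod 295); exactly one such r in {1,…,295}.
Inclusion probability = 1/295.

1/295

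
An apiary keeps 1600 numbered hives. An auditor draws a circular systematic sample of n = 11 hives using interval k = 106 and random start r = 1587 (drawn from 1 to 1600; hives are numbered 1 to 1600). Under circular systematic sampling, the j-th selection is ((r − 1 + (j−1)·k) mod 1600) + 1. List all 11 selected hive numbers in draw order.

Selection 1: 1587
Selection 2: 1587 + 106 = 1693 → 1693 − 1600 = 93
Selection 3: 93 + 106 = 199
Selection 4: 199 + 106 = 305
Selection 5: 305 + 106 = 411
Selection 6: 411 + 106 = 517
Selection 7: 517 + 106 = 623
Selection 8: 623 + 106 = 729
Selection 9: 729 + 106 = 835
Selection 10: 835 + 106 = 941
Selection 11: 941 + 106 = 1047

1587, 93, 199, 305, 411, 517, 623, 729, 835, 941, 1047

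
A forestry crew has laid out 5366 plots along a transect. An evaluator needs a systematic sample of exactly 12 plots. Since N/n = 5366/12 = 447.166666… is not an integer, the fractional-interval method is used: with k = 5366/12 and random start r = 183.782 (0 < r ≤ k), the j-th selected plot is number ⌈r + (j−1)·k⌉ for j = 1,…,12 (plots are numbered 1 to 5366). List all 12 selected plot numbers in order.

184, 631, 1079, 1526, 1973, 2420, 2867, 3314, 3762, 4209, 4656, 5103

j=1: r + 0k = 183.782 → ⌈·⌉ = 184
j=2: r + 1k = 630.948666… → ⌈·⌉ = 631
j=3: r + 2k = 1078.115333… → ⌈·⌉ = 1079
j=4: r + 3k = 1525.282 → ⌈·⌉ = 1526
j=5: r + 4k = 1972.448666… → ⌈·⌉ = 1973
j=6: r + 5k = 2419.615333… → ⌈·⌉ = 2420
j=7: r + 6k = 2866.782 → ⌈·⌉ = 2867
j=8: r + 7k = 3313.948666… → ⌈·⌉ = 3314
j=9: r + 8k = 3761.115333… → ⌈·⌉ = 3762
j=10: r + 9k = 4208.282 → ⌈·⌉ = 4209
j=11: r + 10k = 4655.448666… → ⌈·⌉ = 4656
j=12: r + 11k = 5102.615333… → ⌈·⌉ = 5103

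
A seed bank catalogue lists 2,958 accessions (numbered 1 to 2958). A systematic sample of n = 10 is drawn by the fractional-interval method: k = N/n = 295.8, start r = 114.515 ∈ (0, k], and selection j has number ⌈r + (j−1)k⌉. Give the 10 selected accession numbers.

115, 411, 707, 1002, 1298, 1594, 1890, 2186, 2481, 2777

j=1: r + 0k = 114.515 → ⌈·⌉ = 115
j=2: r + 1k = 410.315 → ⌈·⌉ = 411
j=3: r + 2k = 706.115 → ⌈·⌉ = 707
j=4: r + 3k = 1001.915 → ⌈·⌉ = 1002
j=5: r + 4k = 1297.715 → ⌈·⌉ = 1298
j=6: r + 5k = 1593.515 → ⌈·⌉ = 1594
j=7: r + 6k = 1889.315 → ⌈·⌉ = 1890
j=8: r + 7k = 2185.115 → ⌈·⌉ = 2186
j=9: r + 8k = 2480.915 → ⌈·⌉ = 2481
j=10: r + 9k = 2776.715 → ⌈·⌉ = 2777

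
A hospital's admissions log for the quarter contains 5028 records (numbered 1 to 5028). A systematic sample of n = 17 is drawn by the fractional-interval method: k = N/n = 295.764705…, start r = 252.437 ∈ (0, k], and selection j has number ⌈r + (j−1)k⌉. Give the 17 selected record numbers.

253, 549, 844, 1140, 1436, 1732, 2028, 2323, 2619, 2915, 3211, 3506, 3802, 4098, 4394, 4689, 4985

j=1: r + 0k = 252.437 → ⌈·⌉ = 253
j=2: r + 1k = 548.201705… → ⌈·⌉ = 549
j=3: r + 2k = 843.966411… → ⌈·⌉ = 844
j=4: r + 3k = 1139.731117… → ⌈·⌉ = 1140
j=5: r + 4k = 1435.495823… → ⌈·⌉ = 1436
j=6: r + 5k = 1731.260529… → ⌈·⌉ = 1732
j=7: r + 6k = 2027.025235… → ⌈·⌉ = 2028
j=8: r + 7k = 2322.789941… → ⌈·⌉ = 2323
j=9: r + 8k = 2618.554647… → ⌈·⌉ = 2619
j=10: r + 9k = 2914.319352… → ⌈·⌉ = 2915
j=11: r + 10k = 3210.084058… → ⌈·⌉ = 3211
j=12: r + 11k = 3505.848764… → ⌈·⌉ = 3506
j=13: r + 12k = 3801.613470… → ⌈·⌉ = 3802
j=14: r + 13k = 4097.378176… → ⌈·⌉ = 4098
j=15: r + 14k = 4393.142882… → ⌈·⌉ = 4394
j=16: r + 15k = 4688.907588… → ⌈·⌉ = 4689
j=17: r + 16k = 4984.672294… → ⌈·⌉ = 4985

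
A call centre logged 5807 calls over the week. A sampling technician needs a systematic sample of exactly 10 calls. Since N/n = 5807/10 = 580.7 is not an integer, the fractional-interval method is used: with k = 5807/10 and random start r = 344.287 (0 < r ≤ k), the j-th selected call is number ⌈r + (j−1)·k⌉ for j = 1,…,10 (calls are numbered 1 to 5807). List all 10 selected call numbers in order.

345, 925, 1506, 2087, 2668, 3248, 3829, 4410, 4990, 5571

j=1: r + 0k = 344.287 → ⌈·⌉ = 345
j=2: r + 1k = 924.987 → ⌈·⌉ = 925
j=3: r + 2k = 1505.687 → ⌈·⌉ = 1506
j=4: r + 3k = 2086.387 → ⌈·⌉ = 2087
j=5: r + 4k = 2667.087 → ⌈·⌉ = 2668
j=6: r + 5k = 3247.787 → ⌈·⌉ = 3248
j=7: r + 6k = 3828.487 → ⌈·⌉ = 3829
j=8: r + 7k = 4409.187 → ⌈·⌉ = 4410
j=9: r + 8k = 4989.887 → ⌈·⌉ = 4990
j=10: r + 9k = 5570.587 → ⌈·⌉ = 5571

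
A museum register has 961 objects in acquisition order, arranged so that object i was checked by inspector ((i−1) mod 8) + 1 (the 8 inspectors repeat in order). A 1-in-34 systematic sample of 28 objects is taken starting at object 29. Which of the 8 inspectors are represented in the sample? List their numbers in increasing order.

1, 3, 5, 7

Consecutive selections differ by k = 34, so their inspector numbers differ by 34 mod 8 = 2.
gcd(34, 8) = 2, so the sample visits 8/2 = 4 distinct residues mod 8.
Start 29 is inspector 5; the inspectors hit are 1, 3, 5, 7.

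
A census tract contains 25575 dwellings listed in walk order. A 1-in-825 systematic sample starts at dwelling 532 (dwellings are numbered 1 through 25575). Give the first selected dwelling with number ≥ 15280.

k = 825
Steps past start: ⌈(15280 − 532)/825⌉ = ⌈14748/825⌉ = 18
Selected dwelling: 532 + 18×825 = 15382

15382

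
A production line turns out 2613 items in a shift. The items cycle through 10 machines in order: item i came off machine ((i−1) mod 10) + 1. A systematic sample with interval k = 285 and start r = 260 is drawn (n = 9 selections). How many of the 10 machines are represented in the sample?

Consecutive selections differ by k = 285, so their machine numbers differ by 285 mod 10 = 5.
gcd(285, 10) = 5, so the sample visits 10/5 = 2 distinct residues mod 10.
Start 260 is machine 10; the machines hit are 5, 10.

2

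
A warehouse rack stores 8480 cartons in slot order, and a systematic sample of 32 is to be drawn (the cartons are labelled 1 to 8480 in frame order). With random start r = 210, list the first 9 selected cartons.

210, 475, 740, 1005, 1270, 1535, 1800, 2065, 2330

k = N/n = 8480/32 = 265
carton 1: 210
carton 2: 210 + 265 = 475
carton 3: 475 + 265 = 740
carton 4: 740 + 265 = 1005
carton 5: 1005 + 265 = 1270
carton 6: 1270 + 265 = 1535
carton 7: 1535 + 265 = 1800
carton 8: 1800 + 265 = 2065
carton 9: 2065 + 265 = 2330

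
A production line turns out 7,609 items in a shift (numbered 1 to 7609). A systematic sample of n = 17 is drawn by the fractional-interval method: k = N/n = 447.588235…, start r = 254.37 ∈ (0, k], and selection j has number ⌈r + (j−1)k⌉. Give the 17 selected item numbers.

j=1: r + 0k = 254.37 → ⌈·⌉ = 255
j=2: r + 1k = 701.958235… → ⌈·⌉ = 702
j=3: r + 2k = 1149.546470… → ⌈·⌉ = 1150
j=4: r + 3k = 1597.134705… → ⌈·⌉ = 1598
j=5: r + 4k = 2044.722941… → ⌈·⌉ = 2045
j=6: r + 5k = 2492.311176… → ⌈·⌉ = 2493
j=7: r + 6k = 2939.899411… → ⌈·⌉ = 2940
j=8: r + 7k = 3387.487647… → ⌈·⌉ = 3388
j=9: r + 8k = 3835.075882… → ⌈·⌉ = 3836
j=10: r + 9k = 4282.664117… → ⌈·⌉ = 4283
j=11: r + 10k = 4730.252352… → ⌈·⌉ = 4731
j=12: r + 11k = 5177.840588… → ⌈·⌉ = 5178
j=13: r + 12k = 5625.428823… → ⌈·⌉ = 5626
j=14: r + 13k = 6073.017058… → ⌈·⌉ = 6074
j=15: r + 14k = 6520.605294… → ⌈·⌉ = 6521
j=16: r + 15k = 6968.193529… → ⌈·⌉ = 6969
j=17: r + 16k = 7415.781764… → ⌈·⌉ = 7416

255, 702, 1150, 1598, 2045, 2493, 2940, 3388, 3836, 4283, 4731, 5178, 5626, 6074, 6521, 6969, 7416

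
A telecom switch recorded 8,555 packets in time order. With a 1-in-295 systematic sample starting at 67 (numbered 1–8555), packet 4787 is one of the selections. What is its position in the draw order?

17

k = 295
position = (4787 − 67)/295 + 1 = 4720/295 + 1 = 16 + 1 = 17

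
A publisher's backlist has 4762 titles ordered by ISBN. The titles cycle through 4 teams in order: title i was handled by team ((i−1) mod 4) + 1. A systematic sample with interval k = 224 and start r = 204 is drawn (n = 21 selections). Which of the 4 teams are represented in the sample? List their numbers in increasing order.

Consecutive selections differ by k = 224, so their team numbers differ by 224 mod 4 = 0.
gcd(224, 4) = 4, so the sample visits 4/4 = 1 distinct residues mod 4.
Start 204 is team 4; the teams hit are 4.

4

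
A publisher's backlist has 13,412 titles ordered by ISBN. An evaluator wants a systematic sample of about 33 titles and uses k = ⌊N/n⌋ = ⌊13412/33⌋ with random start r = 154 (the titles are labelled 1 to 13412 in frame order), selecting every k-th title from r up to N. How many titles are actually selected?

33

k = ⌊13412/33⌋ = 406
Achieved size = ⌊(13412 − 154)/406⌋ + 1 = ⌊13258/406⌋ + 1 = 32 + 1 = 33
(last selection: 154 + 32×406 = 13146 ≤ 13412; next would be 13552 > 13412)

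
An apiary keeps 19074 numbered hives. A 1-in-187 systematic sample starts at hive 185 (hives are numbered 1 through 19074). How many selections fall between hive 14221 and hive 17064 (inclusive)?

15

k = 187
First selection ≥ 14221: 185 + ⌈(14221−185)/187⌉·187 = 185 + 76×187 = 14397
Last selection ≤ 17064: 185 + ⌊(17064−185)/187⌋·187 = 185 + 90×187 = 17015
Count = 90 − 76 + 1 = 15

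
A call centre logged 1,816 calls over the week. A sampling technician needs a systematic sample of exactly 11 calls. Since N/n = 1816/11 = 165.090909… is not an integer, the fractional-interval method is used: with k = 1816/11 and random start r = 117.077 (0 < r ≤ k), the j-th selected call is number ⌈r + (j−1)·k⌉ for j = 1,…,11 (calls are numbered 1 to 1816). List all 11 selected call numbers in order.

j=1: r + 0k = 117.077 → ⌈·⌉ = 118
j=2: r + 1k = 282.167909… → ⌈·⌉ = 283
j=3: r + 2k = 447.258818… → ⌈·⌉ = 448
j=4: r + 3k = 612.349727… → ⌈·⌉ = 613
j=5: r + 4k = 777.440636… → ⌈·⌉ = 778
j=6: r + 5k = 942.531545… → ⌈·⌉ = 943
j=7: r + 6k = 1107.622454… → ⌈·⌉ = 1108
j=8: r + 7k = 1272.713363… → ⌈·⌉ = 1273
j=9: r + 8k = 1437.804272… → ⌈·⌉ = 1438
j=10: r + 9k = 1602.895181… → ⌈·⌉ = 1603
j=11: r + 10k = 1767.986090… → ⌈·⌉ = 1768

118, 283, 448, 613, 778, 943, 1108, 1273, 1438, 1603, 1768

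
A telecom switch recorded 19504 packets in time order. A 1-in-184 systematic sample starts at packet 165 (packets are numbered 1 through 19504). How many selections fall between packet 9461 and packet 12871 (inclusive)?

k = 184
First selection ≥ 9461: 165 + ⌈(9461−165)/184⌉·184 = 165 + 51×184 = 9549
Last selection ≤ 12871: 165 + ⌊(12871−165)/184⌋·184 = 165 + 69×184 = 12861
Count = 69 − 51 + 1 = 19

19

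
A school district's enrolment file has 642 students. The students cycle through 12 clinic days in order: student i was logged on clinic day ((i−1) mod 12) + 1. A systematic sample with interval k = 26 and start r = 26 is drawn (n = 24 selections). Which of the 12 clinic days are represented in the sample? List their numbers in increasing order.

2, 4, 6, 8, 10, 12

Consecutive selections differ by k = 26, so their clinic day numbers differ by 26 mod 12 = 2.
gcd(26, 12) = 2, so the sample visits 12/2 = 6 distinct residues mod 12.
Start 26 is clinic day 2; the clinic days hit are 2, 4, 6, 8, 10, 12.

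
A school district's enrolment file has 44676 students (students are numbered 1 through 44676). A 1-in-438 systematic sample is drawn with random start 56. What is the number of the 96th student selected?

41666

k = 438
96th selection = r + (96−1)·k = 56 + 95×438 = 56 + 41610 = 41666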